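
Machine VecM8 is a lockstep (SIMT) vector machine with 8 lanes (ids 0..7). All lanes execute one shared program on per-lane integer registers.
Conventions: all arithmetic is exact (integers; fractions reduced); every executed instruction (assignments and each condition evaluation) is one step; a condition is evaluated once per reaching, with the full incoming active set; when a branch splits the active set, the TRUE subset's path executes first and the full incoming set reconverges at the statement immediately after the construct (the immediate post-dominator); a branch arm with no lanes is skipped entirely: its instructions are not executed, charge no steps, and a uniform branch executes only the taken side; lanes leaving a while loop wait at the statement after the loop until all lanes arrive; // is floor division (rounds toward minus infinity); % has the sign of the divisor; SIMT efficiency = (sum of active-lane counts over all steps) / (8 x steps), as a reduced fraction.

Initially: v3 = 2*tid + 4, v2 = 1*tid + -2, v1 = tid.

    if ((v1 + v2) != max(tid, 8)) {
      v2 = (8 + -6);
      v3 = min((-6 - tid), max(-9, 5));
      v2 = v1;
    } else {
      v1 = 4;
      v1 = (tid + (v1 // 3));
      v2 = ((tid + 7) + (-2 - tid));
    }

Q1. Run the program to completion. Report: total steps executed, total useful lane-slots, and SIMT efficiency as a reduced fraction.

Answer: 7 steps, 32 useful, 4/7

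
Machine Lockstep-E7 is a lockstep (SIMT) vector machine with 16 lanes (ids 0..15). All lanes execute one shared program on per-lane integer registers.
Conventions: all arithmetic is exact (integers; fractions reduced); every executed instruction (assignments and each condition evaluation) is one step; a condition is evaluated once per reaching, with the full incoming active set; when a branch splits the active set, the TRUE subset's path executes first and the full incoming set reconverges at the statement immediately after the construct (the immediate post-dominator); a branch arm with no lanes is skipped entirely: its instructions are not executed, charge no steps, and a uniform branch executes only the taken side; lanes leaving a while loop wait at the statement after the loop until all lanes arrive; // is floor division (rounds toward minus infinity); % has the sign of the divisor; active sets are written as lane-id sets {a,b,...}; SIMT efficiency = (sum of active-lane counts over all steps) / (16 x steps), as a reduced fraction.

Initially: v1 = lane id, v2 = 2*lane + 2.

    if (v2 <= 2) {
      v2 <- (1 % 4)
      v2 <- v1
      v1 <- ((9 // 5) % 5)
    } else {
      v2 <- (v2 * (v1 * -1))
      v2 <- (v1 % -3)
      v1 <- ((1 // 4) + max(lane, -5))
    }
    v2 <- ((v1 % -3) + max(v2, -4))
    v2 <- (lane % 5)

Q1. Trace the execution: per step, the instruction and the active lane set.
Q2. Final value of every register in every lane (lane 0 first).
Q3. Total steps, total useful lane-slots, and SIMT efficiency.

step 0: eval (v2 <= 2)               {0,1,2,3,4,5,6,7,8,9,10,11,12,13,14,15}
step 1: v2 <- (1 % 4)                {0}
step 2: v2 <- v1                     {0}
step 3: v1 <- ((9 // 5) % 5)         {0}
step 4: v2 <- (v2 * (v1 * -1))       {1,2,3,4,5,6,7,8,9,10,11,12,13,14,15}
step 5: v2 <- (v1 % -3)              {1,2,3,4,5,6,7,8,9,10,11,12,13,14,15}
step 6: v1 <- ((1 // 4) + max(lane, -5)) {1,2,3,4,5,6,7,8,9,10,11,12,13,14,15}
step 7: v2 <- ((v1 % -3) + max(v2, -4)) {0,1,2,3,4,5,6,7,8,9,10,11,12,13,14,15}
step 8: v2 <- (lane % 5)             {0,1,2,3,4,5,6,7,8,9,10,11,12,13,14,15}

Answer: 9 steps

v1: 1,1,2,3,4,5,6,7,8,9,10,11,12,13,14,15
v2: 0,1,2,3,4,0,1,2,3,4,0,1,2,3,4,0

steps = 9; useful = 96; efficiency = 96/144 = 2/3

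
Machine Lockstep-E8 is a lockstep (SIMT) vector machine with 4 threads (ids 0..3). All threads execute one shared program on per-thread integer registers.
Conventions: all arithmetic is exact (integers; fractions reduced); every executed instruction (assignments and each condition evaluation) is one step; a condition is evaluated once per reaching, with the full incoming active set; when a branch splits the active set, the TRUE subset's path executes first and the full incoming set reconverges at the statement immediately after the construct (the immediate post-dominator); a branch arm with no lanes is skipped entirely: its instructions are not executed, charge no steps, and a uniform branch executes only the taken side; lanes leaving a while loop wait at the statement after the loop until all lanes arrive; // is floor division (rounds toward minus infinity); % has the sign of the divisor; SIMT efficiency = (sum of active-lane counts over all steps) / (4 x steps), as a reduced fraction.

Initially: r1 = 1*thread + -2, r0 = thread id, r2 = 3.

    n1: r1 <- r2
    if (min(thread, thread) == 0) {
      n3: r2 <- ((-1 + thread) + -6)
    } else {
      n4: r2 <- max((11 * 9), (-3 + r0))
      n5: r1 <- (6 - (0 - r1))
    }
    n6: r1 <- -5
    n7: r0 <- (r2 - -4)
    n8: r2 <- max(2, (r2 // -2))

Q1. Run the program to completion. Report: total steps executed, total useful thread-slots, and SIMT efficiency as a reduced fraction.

Answer: 8 steps, 27 useful, 27/32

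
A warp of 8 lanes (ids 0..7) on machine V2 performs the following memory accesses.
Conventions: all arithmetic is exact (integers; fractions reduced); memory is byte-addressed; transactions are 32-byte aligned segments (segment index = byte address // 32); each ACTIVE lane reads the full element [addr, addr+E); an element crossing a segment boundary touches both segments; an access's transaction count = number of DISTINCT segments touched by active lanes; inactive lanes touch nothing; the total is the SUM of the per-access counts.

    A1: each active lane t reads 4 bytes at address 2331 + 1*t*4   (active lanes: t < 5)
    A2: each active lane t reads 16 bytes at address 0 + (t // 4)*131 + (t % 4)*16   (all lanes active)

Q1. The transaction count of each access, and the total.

A1: 2 transactions
A2: 5 transactions

Answer: 2,5; total 7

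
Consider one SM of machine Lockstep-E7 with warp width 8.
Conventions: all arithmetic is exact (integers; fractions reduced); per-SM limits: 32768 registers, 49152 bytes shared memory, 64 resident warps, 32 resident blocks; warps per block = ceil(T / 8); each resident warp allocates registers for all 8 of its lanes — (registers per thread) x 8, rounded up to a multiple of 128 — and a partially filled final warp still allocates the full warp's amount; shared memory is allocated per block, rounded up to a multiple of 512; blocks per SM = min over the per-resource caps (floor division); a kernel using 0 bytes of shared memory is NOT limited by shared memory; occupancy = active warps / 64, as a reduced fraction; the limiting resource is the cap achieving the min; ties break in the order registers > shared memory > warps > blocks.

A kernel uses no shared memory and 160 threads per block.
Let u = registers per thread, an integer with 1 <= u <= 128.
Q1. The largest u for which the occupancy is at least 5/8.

Answer: u = 96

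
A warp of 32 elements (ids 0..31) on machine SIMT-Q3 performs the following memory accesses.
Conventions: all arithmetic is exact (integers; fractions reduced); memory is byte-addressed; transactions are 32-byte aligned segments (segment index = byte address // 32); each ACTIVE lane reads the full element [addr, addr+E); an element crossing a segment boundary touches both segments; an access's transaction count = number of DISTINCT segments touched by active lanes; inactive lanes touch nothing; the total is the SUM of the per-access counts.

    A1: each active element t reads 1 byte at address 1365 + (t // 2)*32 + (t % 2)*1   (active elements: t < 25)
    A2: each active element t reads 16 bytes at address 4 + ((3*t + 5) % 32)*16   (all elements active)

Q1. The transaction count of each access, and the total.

A1: 13 transactions
A2: 17 transactions

Answer: 13,17; total 30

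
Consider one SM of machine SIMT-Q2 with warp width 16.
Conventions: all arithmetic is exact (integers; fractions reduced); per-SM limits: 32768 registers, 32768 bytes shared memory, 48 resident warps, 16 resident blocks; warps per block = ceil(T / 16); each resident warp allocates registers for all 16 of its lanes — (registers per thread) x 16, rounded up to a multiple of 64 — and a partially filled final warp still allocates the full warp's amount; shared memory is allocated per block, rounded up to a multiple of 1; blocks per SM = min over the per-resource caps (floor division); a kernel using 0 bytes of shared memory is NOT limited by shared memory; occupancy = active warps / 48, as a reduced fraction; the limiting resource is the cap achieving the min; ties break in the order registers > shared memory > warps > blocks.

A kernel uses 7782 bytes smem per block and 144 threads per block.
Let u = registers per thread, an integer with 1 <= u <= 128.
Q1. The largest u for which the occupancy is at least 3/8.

Answer: u = 112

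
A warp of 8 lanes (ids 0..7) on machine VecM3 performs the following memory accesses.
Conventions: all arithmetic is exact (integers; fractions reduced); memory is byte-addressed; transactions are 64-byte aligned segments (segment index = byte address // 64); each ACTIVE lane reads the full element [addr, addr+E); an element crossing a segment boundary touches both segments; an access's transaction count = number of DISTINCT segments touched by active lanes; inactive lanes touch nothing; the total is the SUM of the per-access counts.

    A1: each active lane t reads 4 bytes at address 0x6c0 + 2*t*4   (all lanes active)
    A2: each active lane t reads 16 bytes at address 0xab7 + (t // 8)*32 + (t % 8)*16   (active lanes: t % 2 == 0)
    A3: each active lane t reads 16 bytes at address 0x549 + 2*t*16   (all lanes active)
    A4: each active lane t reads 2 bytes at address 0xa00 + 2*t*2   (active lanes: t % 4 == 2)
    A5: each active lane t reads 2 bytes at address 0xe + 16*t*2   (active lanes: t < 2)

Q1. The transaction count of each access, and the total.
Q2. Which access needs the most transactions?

A1: 1 transaction
A2: 3 transactions
A3: 4 transactions
A4: 1 transaction
A5: 1 transaction

Answer: 1,3,4,1,1; total 10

Answer: A3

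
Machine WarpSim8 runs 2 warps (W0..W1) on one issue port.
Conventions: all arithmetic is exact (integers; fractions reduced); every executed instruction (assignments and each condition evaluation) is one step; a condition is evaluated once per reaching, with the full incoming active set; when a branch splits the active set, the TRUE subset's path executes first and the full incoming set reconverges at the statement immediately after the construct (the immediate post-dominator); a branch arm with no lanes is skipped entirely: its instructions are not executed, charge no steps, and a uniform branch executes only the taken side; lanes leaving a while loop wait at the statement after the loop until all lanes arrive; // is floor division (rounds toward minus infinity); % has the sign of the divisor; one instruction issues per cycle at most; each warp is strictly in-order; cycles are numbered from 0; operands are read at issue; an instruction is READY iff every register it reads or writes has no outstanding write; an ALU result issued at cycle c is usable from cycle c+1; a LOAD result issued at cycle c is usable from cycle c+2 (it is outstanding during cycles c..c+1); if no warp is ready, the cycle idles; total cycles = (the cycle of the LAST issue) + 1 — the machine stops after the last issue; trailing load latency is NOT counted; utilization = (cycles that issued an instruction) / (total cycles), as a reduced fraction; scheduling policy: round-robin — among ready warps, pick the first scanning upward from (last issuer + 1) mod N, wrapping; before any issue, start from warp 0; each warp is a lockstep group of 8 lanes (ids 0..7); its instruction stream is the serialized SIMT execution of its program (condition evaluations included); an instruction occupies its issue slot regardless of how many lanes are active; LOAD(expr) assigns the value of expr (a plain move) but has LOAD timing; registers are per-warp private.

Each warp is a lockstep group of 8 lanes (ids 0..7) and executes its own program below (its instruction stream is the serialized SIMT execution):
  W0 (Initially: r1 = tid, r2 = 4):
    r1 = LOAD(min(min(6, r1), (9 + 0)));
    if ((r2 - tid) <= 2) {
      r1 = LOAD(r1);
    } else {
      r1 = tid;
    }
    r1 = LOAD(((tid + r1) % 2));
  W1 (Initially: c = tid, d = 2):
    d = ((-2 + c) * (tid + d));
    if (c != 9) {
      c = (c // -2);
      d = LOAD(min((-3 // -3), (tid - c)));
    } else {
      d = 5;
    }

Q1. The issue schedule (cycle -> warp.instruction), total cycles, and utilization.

cycle 0: W0.I0
cycle 1: W1.I0
cycle 2: W0.I1
cycle 3: W1.I1
cycle 4: W0.I2
cycle 5: W1.I2
cycle 6: W0.I3
cycle 7: W1.I3
cycle 8: W0.I4

Answer: 9 cycles, utilization 1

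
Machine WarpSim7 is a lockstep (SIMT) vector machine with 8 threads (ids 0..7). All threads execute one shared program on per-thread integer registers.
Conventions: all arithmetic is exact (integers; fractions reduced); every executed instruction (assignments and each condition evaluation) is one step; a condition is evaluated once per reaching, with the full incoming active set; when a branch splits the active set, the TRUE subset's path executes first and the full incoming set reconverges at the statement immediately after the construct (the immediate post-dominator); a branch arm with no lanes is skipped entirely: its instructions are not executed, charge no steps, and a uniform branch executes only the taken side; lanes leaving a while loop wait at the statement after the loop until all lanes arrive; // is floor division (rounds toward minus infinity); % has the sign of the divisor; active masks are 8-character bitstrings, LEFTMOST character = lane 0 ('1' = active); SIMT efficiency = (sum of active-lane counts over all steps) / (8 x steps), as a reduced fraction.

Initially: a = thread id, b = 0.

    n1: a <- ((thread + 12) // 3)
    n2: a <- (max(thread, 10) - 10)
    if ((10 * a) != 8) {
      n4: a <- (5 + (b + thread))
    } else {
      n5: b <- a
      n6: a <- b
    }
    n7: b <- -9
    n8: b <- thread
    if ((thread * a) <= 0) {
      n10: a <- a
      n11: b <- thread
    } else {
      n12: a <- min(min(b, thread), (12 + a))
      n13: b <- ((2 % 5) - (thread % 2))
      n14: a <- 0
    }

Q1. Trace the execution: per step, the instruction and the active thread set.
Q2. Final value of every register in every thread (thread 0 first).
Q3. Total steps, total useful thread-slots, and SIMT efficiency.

step 0: a <- ((thread + 12) // 3)    11111111
step 1: a <- (max(thread, 10) - 10)  11111111
step 2: eval ((10 * a) != 8)         11111111
step 3: a <- (5 + (b + thread))      11111111
step 4: b <- -9                      11111111
step 5: b <- thread                  11111111
step 6: eval ((thread * a) <= 0)     11111111
step 7: a <- a                       10000000
step 8: b <- thread                  10000000
step 9: a <- min(min(b, thread), (12 + a)) 01111111
step 10: b <- ((2 % 5) - (thread % 2)) 01111111
step 11: a <- 0                       01111111

Answer: 12 steps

a: 5,0,0,0,0,0,0,0
b: 0,1,2,1,2,1,2,1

steps = 12; useful = 79; efficiency = 79/96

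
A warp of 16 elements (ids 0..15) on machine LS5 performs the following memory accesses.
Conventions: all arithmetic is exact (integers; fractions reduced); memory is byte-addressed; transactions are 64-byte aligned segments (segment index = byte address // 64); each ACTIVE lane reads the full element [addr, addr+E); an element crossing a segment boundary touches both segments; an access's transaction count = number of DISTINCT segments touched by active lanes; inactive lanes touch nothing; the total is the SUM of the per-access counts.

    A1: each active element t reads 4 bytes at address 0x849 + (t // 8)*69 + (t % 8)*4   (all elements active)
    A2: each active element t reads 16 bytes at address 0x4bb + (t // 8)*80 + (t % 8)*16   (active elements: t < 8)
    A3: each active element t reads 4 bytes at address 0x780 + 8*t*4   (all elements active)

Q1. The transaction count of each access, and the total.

A1: 2 transactions
A2: 3 transactions
A3: 8 transactions

Answer: 2,3,8; total 13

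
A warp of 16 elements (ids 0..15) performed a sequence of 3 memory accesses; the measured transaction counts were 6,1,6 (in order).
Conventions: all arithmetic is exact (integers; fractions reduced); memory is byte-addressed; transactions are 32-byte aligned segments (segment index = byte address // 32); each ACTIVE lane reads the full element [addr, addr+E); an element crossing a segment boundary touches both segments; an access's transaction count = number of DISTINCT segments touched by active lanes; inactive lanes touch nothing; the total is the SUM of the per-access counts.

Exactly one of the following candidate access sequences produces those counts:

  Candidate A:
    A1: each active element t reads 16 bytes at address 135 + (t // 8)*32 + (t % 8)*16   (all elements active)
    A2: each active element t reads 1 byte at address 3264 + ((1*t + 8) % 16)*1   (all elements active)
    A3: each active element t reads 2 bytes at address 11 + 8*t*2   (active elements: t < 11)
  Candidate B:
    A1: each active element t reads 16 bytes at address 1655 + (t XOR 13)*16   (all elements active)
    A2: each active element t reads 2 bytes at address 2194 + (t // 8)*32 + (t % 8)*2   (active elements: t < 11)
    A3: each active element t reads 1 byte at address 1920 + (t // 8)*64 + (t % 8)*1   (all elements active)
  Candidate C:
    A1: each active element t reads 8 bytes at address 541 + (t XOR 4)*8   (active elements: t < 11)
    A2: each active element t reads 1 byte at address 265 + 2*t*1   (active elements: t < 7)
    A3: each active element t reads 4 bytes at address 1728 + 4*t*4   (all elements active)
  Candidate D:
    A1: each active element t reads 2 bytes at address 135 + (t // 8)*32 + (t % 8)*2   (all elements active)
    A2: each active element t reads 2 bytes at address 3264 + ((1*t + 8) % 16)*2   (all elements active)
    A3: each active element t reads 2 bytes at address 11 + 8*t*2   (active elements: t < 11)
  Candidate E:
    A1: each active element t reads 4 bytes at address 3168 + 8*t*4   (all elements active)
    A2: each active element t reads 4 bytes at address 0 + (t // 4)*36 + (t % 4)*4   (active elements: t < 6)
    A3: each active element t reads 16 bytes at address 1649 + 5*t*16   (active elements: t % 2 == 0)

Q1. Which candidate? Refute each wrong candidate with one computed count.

B: A1 gives 9 transactions, not 6
C: A1 gives 5 transactions, not 6
D: A1 gives 2 transactions, not 6
E: A1 gives 16 transactions, not 6
A: all counts match (6,1,6)

Answer: A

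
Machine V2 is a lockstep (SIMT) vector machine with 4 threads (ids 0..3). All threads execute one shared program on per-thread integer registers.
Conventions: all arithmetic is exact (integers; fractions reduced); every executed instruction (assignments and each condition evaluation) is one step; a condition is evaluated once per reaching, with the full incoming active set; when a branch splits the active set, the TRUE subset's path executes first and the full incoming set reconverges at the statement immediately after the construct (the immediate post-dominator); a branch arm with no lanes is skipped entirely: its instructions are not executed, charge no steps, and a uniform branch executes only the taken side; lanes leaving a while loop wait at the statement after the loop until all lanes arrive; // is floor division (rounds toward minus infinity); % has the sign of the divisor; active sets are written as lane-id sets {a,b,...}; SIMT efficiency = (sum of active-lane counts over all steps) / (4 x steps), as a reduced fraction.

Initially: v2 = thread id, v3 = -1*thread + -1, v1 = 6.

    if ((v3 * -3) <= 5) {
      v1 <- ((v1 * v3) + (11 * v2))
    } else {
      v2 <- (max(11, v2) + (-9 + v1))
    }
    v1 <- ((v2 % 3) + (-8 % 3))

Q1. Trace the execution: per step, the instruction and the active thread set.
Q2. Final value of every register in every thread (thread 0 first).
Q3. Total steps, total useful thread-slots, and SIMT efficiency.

step 0: eval ((v3 * -3) <= 5)        {0,1,2,3}
step 1: v1 <- ((v1 * v3) + (11 * v2)) {0}
step 2: v2 <- (max(11, v2) + (-9 + v1)) {1,2,3}
step 3: v1 <- ((v2 % 3) + (-8 % 3))  {0,1,2,3}

Answer: 4 steps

v2: 0,8,8,8
v3: -1,-2,-3,-4
v1: 1,3,3,3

steps = 4; useful = 12; efficiency = 12/16 = 3/4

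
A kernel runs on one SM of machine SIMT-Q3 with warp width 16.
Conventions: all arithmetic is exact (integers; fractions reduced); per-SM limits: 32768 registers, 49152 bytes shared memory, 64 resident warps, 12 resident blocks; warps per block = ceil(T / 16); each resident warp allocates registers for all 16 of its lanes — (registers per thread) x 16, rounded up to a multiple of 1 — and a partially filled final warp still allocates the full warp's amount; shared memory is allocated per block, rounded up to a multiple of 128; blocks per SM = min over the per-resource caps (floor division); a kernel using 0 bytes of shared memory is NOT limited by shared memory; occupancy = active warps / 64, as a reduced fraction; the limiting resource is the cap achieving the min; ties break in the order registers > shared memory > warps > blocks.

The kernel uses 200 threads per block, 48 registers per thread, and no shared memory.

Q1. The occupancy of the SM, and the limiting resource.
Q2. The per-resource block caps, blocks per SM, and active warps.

Answer: occupancy 39/64, limited by registers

registers: 3 blocks
shared memory: no limit (kernel uses none)
warps: 4 blocks
blocks: 12 blocks

Answer: 3 blocks, 39 active warps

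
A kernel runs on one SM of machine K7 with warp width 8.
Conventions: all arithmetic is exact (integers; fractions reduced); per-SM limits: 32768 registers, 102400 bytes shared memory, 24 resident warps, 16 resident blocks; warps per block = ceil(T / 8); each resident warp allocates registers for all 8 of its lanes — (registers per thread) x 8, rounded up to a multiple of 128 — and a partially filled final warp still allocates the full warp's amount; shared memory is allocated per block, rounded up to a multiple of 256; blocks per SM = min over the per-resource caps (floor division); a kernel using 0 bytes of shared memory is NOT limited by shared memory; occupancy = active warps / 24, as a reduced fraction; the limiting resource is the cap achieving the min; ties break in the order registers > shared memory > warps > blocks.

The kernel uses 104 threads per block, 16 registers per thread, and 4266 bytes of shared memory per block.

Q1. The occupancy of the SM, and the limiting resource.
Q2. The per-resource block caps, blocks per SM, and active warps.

Answer: occupancy 13/24, limited by warps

registers: 19 blocks
shared memory: 23 blocks
warps: 1 block
blocks: 16 blocks

Answer: 1 block, 13 active warps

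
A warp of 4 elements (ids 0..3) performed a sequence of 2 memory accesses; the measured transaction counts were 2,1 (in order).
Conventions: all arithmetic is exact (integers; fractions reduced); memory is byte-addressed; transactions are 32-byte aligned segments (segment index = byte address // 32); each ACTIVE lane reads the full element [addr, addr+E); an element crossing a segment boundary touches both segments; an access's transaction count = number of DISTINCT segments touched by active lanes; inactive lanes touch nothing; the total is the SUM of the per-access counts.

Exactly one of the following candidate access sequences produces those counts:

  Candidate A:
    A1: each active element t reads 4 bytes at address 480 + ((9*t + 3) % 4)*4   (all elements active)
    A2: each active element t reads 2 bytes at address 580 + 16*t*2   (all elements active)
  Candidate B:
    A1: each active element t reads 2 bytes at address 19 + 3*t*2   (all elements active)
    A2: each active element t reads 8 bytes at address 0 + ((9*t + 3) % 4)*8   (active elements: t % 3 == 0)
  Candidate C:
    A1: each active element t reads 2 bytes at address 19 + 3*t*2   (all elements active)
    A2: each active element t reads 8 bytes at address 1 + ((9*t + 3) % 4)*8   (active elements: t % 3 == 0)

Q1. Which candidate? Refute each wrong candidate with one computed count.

A: A1 gives 1 transaction, not 2
C: A2 gives 2 transactions, not 1
B: all counts match (2,1)

Answer: B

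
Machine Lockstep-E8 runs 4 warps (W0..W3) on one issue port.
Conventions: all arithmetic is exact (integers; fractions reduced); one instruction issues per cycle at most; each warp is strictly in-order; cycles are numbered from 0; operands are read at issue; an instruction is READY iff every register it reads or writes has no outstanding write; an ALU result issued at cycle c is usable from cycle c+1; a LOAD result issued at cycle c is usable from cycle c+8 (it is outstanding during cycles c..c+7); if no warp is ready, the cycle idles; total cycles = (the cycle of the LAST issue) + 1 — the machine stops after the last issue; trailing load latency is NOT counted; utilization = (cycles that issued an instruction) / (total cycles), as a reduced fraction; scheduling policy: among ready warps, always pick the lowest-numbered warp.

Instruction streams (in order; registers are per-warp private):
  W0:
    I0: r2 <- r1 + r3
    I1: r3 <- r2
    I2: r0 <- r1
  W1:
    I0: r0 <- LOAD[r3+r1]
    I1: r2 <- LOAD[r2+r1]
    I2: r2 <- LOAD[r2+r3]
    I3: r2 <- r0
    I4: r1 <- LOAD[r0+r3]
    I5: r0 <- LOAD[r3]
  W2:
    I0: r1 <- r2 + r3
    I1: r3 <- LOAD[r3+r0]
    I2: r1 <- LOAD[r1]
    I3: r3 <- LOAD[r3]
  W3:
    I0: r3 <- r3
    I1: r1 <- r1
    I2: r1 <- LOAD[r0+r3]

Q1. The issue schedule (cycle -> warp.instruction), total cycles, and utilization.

cycle 0: W0.I0
cycle 1: W0.I1
cycle 2: W0.I2
cycle 3: W1.I0
cycle 4: W1.I1
cycle 5: W2.I0
cycle 6: W2.I1
cycle 7: W2.I2
cycle 8: W3.I0
cycle 9: W3.I1
cycle 10: W3.I2
cycle 11: idle
cycle 12: W1.I2
cycle 13: idle
cycle 14: W2.I3
cycle 15: idle
cycle 16: idle
cycle 17: idle
cycle 18: idle
cycle 19: idle
cycle 20: W1.I3
cycle 21: W1.I4
cycle 22: W1.I5

Answer: 23 cycles, utilization 16/23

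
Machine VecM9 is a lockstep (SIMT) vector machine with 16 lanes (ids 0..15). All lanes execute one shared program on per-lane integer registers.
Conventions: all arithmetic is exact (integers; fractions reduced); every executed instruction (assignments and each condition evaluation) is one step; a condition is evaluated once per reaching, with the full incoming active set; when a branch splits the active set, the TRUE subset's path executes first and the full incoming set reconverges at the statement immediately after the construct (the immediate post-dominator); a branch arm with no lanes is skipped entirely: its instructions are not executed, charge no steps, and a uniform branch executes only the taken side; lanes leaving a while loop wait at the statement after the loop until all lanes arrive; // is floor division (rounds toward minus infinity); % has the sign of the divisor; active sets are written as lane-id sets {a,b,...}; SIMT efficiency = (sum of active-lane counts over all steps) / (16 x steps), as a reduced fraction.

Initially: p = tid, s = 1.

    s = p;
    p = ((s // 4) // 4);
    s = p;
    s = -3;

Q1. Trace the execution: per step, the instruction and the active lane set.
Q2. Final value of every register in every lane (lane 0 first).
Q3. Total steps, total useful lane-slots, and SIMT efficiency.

step 0: s <- p                       {0,1,2,3,4,5,6,7,8,9,10,11,12,13,14,15}
step 1: p <- ((s // 4) // 4)         {0,1,2,3,4,5,6,7,8,9,10,11,12,13,14,15}
step 2: s <- p                       {0,1,2,3,4,5,6,7,8,9,10,11,12,13,14,15}
step 3: s <- -3                      {0,1,2,3,4,5,6,7,8,9,10,11,12,13,14,15}

Answer: 4 steps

p: 0,0,0,0,0,0,0,0,0,0,0,0,0,0,0,0
s: -3,-3,-3,-3,-3,-3,-3,-3,-3,-3,-3,-3,-3,-3,-3,-3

steps = 4; useful = 64; efficiency = 64/64 = 1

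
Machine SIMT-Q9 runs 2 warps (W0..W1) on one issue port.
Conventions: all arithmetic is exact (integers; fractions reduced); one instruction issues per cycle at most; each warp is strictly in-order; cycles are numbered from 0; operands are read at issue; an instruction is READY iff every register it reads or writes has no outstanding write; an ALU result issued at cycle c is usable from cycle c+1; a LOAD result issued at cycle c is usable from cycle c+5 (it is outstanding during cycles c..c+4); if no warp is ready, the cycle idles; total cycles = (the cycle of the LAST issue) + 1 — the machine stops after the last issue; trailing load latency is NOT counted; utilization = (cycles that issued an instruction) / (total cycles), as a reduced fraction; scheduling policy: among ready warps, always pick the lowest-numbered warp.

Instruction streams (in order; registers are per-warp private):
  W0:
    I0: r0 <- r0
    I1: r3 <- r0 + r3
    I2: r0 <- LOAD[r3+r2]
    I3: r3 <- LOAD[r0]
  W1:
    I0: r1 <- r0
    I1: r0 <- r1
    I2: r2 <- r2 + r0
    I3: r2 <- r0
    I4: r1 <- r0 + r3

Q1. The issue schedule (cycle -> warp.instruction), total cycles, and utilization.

cycle 0: W0.I0
cycle 1: W0.I1
cycle 2: W0.I2
cycle 3: W1.I0
cycle 4: W1.I1
cycle 5: W1.I2
cycle 6: W1.I3
cycle 7: W0.I3
cycle 8: W1.I4

Answer: 9 cycles, utilization 1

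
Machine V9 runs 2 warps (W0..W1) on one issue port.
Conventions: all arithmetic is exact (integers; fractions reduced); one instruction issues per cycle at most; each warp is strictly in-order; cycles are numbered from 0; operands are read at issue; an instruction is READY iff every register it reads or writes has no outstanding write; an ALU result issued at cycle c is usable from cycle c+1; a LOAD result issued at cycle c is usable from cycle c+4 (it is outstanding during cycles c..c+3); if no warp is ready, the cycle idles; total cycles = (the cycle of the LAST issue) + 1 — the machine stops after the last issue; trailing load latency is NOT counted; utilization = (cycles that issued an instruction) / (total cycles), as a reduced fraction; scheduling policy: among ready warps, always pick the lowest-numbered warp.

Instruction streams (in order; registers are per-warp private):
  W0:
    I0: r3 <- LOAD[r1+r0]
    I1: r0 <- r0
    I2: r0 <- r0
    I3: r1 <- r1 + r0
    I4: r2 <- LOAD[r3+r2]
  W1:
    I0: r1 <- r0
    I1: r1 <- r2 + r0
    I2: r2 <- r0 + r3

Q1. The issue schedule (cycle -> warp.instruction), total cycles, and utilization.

cycle 0: W0.I0
cycle 1: W0.I1
cycle 2: W0.I2
cycle 3: W0.I3
cycle 4: W0.I4
cycle 5: W1.I0
cycle 6: W1.I1
cycle 7: W1.I2

Answer: 8 cycles, utilization 1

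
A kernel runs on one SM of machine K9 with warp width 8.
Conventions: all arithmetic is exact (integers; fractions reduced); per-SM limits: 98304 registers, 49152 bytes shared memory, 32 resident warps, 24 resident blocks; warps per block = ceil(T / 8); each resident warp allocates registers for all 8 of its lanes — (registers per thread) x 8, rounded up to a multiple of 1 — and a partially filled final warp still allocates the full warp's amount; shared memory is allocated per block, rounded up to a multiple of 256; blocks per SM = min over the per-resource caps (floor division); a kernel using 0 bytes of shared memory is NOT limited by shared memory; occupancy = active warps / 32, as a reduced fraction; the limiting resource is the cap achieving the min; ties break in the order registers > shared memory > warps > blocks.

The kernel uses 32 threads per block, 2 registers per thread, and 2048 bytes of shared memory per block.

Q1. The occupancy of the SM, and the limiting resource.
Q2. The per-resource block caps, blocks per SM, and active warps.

Answer: occupancy 1, limited by warps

registers: 1536 blocks
shared memory: 24 blocks
warps: 8 blocks
blocks: 24 blocks

Answer: 8 blocks, 32 active warps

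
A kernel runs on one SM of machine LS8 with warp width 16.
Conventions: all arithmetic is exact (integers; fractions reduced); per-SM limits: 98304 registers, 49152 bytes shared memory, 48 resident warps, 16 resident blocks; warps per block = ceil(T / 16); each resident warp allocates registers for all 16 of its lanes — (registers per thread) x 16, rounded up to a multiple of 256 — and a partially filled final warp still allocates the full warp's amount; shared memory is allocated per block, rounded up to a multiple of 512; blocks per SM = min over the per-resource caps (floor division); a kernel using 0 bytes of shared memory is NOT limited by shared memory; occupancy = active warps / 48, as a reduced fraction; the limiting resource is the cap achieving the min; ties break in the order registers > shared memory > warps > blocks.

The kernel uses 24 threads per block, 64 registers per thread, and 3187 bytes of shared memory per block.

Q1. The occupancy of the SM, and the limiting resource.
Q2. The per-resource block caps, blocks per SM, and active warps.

Answer: occupancy 13/24, limited by shared memory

registers: 48 blocks
shared memory: 13 blocks
warps: 24 blocks
blocks: 16 blocks

Answer: 13 blocks, 26 active warps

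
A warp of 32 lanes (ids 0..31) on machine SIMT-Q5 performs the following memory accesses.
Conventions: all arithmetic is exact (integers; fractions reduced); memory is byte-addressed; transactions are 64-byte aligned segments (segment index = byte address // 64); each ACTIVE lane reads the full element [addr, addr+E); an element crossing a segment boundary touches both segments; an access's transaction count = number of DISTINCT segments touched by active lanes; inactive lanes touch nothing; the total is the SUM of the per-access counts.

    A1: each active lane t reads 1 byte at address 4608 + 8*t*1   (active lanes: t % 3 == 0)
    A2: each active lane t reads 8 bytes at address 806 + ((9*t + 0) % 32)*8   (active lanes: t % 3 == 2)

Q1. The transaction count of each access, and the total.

A1: 4 transactions
A2: 5 transactions

Answer: 4,5; total 9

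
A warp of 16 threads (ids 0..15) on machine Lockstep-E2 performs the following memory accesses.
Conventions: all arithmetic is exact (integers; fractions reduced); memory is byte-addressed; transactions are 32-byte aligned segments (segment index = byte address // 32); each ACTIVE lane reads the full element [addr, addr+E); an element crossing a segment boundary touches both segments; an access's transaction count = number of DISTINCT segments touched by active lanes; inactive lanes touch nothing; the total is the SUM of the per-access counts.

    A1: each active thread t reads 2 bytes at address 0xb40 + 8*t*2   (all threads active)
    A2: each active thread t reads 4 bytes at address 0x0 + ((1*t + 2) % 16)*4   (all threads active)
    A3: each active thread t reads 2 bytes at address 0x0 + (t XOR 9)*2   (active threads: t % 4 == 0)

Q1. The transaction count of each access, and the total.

A1: 8 transactions
A2: 2 transactions
A3: 1 transaction

Answer: 8,2,1; total 11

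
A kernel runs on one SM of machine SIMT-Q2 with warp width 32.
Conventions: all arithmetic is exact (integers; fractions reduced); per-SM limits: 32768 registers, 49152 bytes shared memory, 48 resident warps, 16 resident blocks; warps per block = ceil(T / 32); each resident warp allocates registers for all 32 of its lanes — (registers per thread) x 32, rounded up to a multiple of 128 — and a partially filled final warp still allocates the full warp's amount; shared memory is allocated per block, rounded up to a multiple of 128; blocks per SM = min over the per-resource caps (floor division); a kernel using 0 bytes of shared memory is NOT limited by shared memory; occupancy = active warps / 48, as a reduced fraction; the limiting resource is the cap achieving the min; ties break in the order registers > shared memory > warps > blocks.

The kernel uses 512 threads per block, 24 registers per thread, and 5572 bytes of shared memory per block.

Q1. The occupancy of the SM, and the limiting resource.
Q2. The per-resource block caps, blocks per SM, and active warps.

Answer: occupancy 2/3, limited by registers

registers: 2 blocks
shared memory: 8 blocks
warps: 3 blocks
blocks: 16 blocks

Answer: 2 blocks, 32 active warps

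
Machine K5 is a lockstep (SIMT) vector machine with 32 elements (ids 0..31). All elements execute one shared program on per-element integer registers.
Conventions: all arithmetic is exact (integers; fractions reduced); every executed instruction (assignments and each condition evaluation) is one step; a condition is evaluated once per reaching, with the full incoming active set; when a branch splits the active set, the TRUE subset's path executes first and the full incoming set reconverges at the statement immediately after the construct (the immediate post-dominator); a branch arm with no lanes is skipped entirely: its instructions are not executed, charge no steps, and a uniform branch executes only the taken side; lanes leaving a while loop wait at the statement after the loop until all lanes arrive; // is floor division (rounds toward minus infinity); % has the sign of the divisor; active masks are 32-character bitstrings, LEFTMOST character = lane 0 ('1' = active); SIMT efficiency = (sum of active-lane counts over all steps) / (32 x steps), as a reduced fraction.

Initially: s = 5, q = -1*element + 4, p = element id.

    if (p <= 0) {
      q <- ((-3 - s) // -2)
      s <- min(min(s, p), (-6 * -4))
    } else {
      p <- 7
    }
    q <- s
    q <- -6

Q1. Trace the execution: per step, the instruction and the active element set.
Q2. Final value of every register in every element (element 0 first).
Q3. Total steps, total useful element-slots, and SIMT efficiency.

step 0: eval (p <= 0)                11111111111111111111111111111111
step 1: q <- ((-3 - s) // -2)        10000000000000000000000000000000
step 2: s <- min(min(s, p), (-6 * -4)) 10000000000000000000000000000000
step 3: p <- 7                       01111111111111111111111111111111
step 4: q <- s                       11111111111111111111111111111111
step 5: q <- -6                      11111111111111111111111111111111

Answer: 6 steps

s: 0,5,5,5,5,5,5,5,5,5,5,5,5,5,5,5,5,5,5,5,5,5,5,5,5,5,5,5,5,5,5,5
q: -6,-6,-6,-6,-6,-6,-6,-6,-6,-6,-6,-6,-6,-6,-6,-6,-6,-6,-6,-6,-6,-6,-6,-6,-6,-6,-6,-6,-6,-6,-6,-6
p: 0,7,7,7,7,7,7,7,7,7,7,7,7,7,7,7,7,7,7,7,7,7,7,7,7,7,7,7,7,7,7,7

steps = 6; useful = 129; efficiency = 129/192 = 43/64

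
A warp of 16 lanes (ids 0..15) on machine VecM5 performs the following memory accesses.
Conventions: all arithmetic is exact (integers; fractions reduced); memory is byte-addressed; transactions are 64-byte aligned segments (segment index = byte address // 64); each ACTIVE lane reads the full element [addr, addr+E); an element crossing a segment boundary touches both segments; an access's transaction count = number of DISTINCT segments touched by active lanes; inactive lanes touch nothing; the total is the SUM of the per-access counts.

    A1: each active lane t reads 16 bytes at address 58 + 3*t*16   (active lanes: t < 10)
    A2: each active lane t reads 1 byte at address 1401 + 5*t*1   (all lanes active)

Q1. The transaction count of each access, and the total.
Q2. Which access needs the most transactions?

A1: 8 transactions
A2: 3 transactions

Answer: 8,3; total 11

Answer: A1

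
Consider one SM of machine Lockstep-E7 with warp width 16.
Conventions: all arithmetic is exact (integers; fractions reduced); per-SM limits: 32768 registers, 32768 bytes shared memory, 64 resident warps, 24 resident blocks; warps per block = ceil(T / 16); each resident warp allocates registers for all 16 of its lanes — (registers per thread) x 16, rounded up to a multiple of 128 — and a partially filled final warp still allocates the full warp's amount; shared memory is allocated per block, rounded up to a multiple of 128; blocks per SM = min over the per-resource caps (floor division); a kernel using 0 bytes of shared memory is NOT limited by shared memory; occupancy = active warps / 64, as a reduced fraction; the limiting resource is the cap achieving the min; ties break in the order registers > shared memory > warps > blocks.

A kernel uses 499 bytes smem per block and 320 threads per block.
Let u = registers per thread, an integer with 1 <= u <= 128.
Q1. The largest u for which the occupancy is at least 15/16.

Answer: u = 32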